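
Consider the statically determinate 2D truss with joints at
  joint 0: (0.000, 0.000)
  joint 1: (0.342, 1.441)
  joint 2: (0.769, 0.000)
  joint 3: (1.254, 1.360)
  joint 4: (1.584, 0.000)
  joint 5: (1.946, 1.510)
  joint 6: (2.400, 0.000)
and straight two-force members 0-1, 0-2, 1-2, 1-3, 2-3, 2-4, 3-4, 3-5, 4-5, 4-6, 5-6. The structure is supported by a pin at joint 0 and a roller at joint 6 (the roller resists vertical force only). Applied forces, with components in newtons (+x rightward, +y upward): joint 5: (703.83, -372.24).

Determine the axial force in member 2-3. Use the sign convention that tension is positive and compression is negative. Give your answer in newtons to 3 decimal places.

N=7 nodes, M=11 members, R=3 reactions → 2N=14, M+R=14
member 0 (0-1): L=1.4810, (cx,cy)=(0.2309,0.9730)
member 1 (0-2): L=0.7690, (cx,cy)=(1.0000,0.0000)
member 2 (1-2): L=1.5029, (cx,cy)=(0.2841,-0.9588)
member 3 (1-3): L=0.9156, (cx,cy)=(0.9961,-0.0885)
member 4 (2-3): L=1.4439, (cx,cy)=(0.3359,0.9419)
member 5 (2-4): L=0.8150, (cx,cy)=(1.0000,0.0000)
member 6 (3-4): L=1.3995, (cx,cy)=(0.2358,-0.9718)
member 7 (3-5): L=0.7081, (cx,cy)=(0.9773,0.2118)
member 8 (4-5): L=1.5528, (cx,cy)=(0.2331,0.9724)
member 9 (4-6): L=0.8160, (cx,cy)=(1.0000,0.0000)
member 10 (5-6): L=1.5768, (cx,cy)=(0.2879,-0.9577)
solve A·x = −loads:
  F[0-1] = +382.7559 N (tension)
  F[0-2] = +615.4438 N (tension)
  F[1-2] = -407.3246 N (compression)
  F[1-3] = +204.9151 N (tension)
  F[2-3] = +414.6299 N (tension)
  F[2-4] = +360.4452 N (tension)
  F[3-4] = -291.3029 N (compression)
  F[3-5] = +421.6452 N (tension)
  F[4-5] = +291.1096 N (tension)
  F[4-6] = +223.8884 N (tension)
  F[5-6] = -777.5803 N (compression)
  Rx@0 = -703.8300 N
  Ry@0 = -372.4110 N
  Ry@6 = +744.6510 N

414.630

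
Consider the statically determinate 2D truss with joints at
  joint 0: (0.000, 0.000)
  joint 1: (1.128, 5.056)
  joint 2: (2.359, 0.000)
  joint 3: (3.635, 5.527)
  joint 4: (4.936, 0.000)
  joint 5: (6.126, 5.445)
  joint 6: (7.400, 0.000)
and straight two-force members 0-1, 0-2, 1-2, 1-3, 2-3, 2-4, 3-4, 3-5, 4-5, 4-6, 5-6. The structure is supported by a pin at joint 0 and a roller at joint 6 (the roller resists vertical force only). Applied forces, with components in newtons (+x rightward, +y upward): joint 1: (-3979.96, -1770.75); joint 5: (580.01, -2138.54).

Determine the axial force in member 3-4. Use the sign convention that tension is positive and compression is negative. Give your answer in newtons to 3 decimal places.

N=7 nodes, M=11 members, R=3 reactions → 2N=14, M+R=14
member 0 (0-1): L=5.1803, (cx,cy)=(0.2177,0.9760)
member 1 (0-2): L=2.3590, (cx,cy)=(1.0000,0.0000)
member 2 (1-2): L=5.2037, (cx,cy)=(0.2366,-0.9716)
member 3 (1-3): L=2.5509, (cx,cy)=(0.9828,0.1846)
member 4 (2-3): L=5.6724, (cx,cy)=(0.2249,0.9744)
member 5 (2-4): L=2.5770, (cx,cy)=(1.0000,0.0000)
member 6 (3-4): L=5.6781, (cx,cy)=(0.2291,-0.9734)
member 7 (3-5): L=2.4923, (cx,cy)=(0.9995,-0.0329)
member 8 (4-5): L=5.5735, (cx,cy)=(0.2135,0.9769)
member 9 (4-6): L=2.4640, (cx,cy)=(1.0000,0.0000)
member 10 (5-6): L=5.5921, (cx,cy)=(0.2278,-0.9737)
solve A·x = −loads:
  F[0-1] = -4263.8193 N (compression)
  F[0-2] = -2471.5121 N (compression)
  F[1-2] = +2917.2096 N (tension)
  F[1-3] = +2402.7335 N (tension)
  F[2-3] = -2908.9640 N (compression)
  F[2-4] = -1127.0395 N (compression)
  F[3-4] = +2417.1003 N (tension)
  F[3-5] = +1153.8496 N (tension)
  F[4-5] = -2408.3304 N (compression)
  F[4-6] = -59.0132 N (compression)
  F[5-6] = +259.0309 N (tension)
  Rx@0 = +3399.9500 N
  Ry@0 = +4161.5091 N
  Ry@6 = -252.2191 N

2417.100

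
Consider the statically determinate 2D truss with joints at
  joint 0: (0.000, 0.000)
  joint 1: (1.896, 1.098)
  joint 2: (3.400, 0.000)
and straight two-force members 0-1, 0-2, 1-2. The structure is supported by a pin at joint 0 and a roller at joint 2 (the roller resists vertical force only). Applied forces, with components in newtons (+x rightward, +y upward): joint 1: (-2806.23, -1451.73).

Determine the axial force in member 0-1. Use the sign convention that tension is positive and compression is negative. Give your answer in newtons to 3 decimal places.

-3089.778

N=3 nodes, M=3 members, R=3 reactions → 2N=6, M+R=6
member 0 (0-1): L=2.1910, (cx,cy)=(0.8654,0.5011)
member 1 (0-2): L=3.4000, (cx,cy)=(1.0000,0.0000)
member 2 (1-2): L=1.8622, (cx,cy)=(0.8077,-0.5896)
solve A·x = −loads:
  F[0-1] = -3089.7778 N (compression)
  F[0-2] = -132.4482 N (compression)
  F[1-2] = +163.9888 N (tension)
  Rx@0 = +2806.2300 N
  Ry@0 = +1548.4243 N
  Ry@2 = -96.6943 N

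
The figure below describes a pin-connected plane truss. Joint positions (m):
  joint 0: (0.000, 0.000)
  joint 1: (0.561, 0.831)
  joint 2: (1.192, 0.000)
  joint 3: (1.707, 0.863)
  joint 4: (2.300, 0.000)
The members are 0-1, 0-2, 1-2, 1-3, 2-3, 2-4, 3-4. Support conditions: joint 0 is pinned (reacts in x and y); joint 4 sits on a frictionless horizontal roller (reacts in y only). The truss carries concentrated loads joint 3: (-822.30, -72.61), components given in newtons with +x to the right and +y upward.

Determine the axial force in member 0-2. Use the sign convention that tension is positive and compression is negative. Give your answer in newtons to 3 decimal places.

-601.369

N=5 nodes, M=7 members, R=3 reactions → 2N=10, M+R=10
member 0 (0-1): L=1.0026, (cx,cy)=(0.5595,0.8288)
member 1 (0-2): L=1.1920, (cx,cy)=(1.0000,0.0000)
member 2 (1-2): L=1.0434, (cx,cy)=(0.6047,-0.7964)
member 3 (1-3): L=1.1464, (cx,cy)=(0.9996,0.0279)
member 4 (2-3): L=1.0050, (cx,cy)=(0.5124,0.8587)
member 5 (2-4): L=1.1080, (cx,cy)=(1.0000,0.0000)
member 6 (3-4): L=1.0471, (cx,cy)=(0.5663,-0.8242)
solve A·x = −loads:
  F[0-1] = -394.8558 N (compression)
  F[0-2] = -601.3686 N (compression)
  F[1-2] = +394.7991 N (tension)
  F[1-3] = -459.8626 N (compression)
  F[2-3] = -366.1570 N (compression)
  F[2-4] = -174.9810 N (compression)
  F[3-4] = +308.9758 N (tension)
  Rx@0 = +822.3000 N
  Ry@0 = +327.2620 N
  Ry@4 = -254.6520 N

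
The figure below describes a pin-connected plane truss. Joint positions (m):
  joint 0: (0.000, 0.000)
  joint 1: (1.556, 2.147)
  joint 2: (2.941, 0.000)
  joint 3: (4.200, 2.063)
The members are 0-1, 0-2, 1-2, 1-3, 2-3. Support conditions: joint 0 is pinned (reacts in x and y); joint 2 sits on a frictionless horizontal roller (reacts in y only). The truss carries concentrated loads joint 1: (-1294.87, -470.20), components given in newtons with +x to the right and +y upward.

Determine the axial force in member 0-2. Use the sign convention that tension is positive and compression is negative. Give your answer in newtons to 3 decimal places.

-449.313

N=4 nodes, M=5 members, R=3 reactions → 2N=8, M+R=8
member 0 (0-1): L=2.6516, (cx,cy)=(0.5868,0.8097)
member 1 (0-2): L=2.9410, (cx,cy)=(1.0000,0.0000)
member 2 (1-2): L=2.5550, (cx,cy)=(0.5421,-0.8403)
member 3 (1-3): L=2.6453, (cx,cy)=(0.9995,-0.0318)
member 4 (2-3): L=2.4168, (cx,cy)=(0.5209,0.8536)
solve A·x = −loads:
  F[0-1] = -1440.9003 N (compression)
  F[0-2] = -449.3131 N (compression)
  F[1-2] = +828.8651 N (tension)
  F[1-3] = +0.0000 N (tension)
  F[2-3] = -0.0000 N (compression)
  Rx@0 = +1294.8700 N
  Ry@0 = +1166.7164 N
  Ry@2 = -696.5164 N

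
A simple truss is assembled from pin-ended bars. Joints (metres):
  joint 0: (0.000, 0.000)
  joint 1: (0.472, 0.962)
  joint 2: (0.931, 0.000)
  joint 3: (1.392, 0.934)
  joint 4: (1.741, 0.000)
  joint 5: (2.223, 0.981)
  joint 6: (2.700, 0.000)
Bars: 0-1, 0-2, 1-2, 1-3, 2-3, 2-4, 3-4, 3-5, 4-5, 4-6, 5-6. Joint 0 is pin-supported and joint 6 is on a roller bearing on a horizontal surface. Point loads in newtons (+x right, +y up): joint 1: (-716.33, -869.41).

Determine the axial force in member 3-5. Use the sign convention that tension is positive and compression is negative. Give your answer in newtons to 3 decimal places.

N=7 nodes, M=11 members, R=3 reactions → 2N=14, M+R=14
member 0 (0-1): L=1.0716, (cx,cy)=(0.4405,0.8978)
member 1 (0-2): L=0.9310, (cx,cy)=(1.0000,0.0000)
member 2 (1-2): L=1.0659, (cx,cy)=(0.4306,-0.9025)
member 3 (1-3): L=0.9204, (cx,cy)=(0.9995,-0.0304)
member 4 (2-3): L=1.0416, (cx,cy)=(0.4426,0.8967)
member 5 (2-4): L=0.8100, (cx,cy)=(1.0000,0.0000)
member 6 (3-4): L=0.9971, (cx,cy)=(0.3500,-0.9367)
member 7 (3-5): L=0.8323, (cx,cy)=(0.9984,0.0565)
member 8 (4-5): L=1.0930, (cx,cy)=(0.4410,0.8975)
member 9 (4-6): L=0.9590, (cx,cy)=(1.0000,0.0000)
member 10 (5-6): L=1.0908, (cx,cy)=(0.4373,-0.8993)
solve A·x = −loads:
  F[0-1] = -1083.4168 N (compression)
  F[0-2] = -239.1046 N (compression)
  F[1-2] = +107.8932 N (tension)
  F[1-3] = +192.7323 N (tension)
  F[2-3] = -108.5924 N (compression)
  F[2-4] = -144.5802 N (compression)
  F[3-4] = +116.4797 N (tension)
  F[3-5] = +103.9754 N (tension)
  F[4-5] = -121.5703 N (compression)
  F[4-6] = -50.1993 N (compression)
  F[5-6] = +114.7975 N (tension)
  Rx@0 = +716.3300 N
  Ry@0 = +972.6500 N
  Ry@6 = -103.2400 N

103.975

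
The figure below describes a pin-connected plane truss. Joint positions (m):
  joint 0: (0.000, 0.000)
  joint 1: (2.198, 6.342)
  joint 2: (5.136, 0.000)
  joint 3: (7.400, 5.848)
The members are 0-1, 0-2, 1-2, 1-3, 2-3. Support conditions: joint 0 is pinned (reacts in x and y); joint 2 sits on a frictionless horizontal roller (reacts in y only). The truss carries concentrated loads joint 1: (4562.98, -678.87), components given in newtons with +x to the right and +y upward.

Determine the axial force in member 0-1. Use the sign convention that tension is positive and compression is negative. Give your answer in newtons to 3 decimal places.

5552.225

N=4 nodes, M=5 members, R=3 reactions → 2N=8, M+R=8
member 0 (0-1): L=6.7121, (cx,cy)=(0.3275,0.9449)
member 1 (0-2): L=5.1360, (cx,cy)=(1.0000,0.0000)
member 2 (1-2): L=6.9895, (cx,cy)=(0.4203,-0.9074)
member 3 (1-3): L=5.2254, (cx,cy)=(0.9955,-0.0945)
member 4 (2-3): L=6.2709, (cx,cy)=(0.3610,0.9326)
solve A·x = −loads:
  F[0-1] = +5552.2248 N (tension)
  F[0-2] = +2744.8000 N (tension)
  F[1-2] = -6529.8571 N (compression)
  F[1-3] = +0.0000 N (tension)
  F[2-3] = -0.0000 N (compression)
  Rx@0 = -4562.9800 N
  Ry@0 = -5246.0863 N
  Ry@2 = +5924.9563 N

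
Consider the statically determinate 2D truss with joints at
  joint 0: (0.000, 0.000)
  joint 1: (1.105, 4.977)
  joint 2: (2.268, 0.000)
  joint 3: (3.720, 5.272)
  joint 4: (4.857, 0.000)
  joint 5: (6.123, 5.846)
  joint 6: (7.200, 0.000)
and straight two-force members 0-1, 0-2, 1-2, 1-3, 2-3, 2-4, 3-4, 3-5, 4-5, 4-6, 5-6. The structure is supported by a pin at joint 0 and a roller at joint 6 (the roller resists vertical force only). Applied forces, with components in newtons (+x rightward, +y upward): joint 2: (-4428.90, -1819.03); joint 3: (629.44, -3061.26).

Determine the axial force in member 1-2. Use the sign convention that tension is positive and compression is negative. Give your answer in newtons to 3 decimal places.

2209.274

N=7 nodes, M=11 members, R=3 reactions → 2N=14, M+R=14
member 0 (0-1): L=5.0982, (cx,cy)=(0.2167,0.9762)
member 1 (0-2): L=2.2680, (cx,cy)=(1.0000,0.0000)
member 2 (1-2): L=5.1111, (cx,cy)=(0.2275,-0.9738)
member 3 (1-3): L=2.6316, (cx,cy)=(0.9937,0.1121)
member 4 (2-3): L=5.4683, (cx,cy)=(0.2655,0.9641)
member 5 (2-4): L=2.5890, (cx,cy)=(1.0000,0.0000)
member 6 (3-4): L=5.3932, (cx,cy)=(0.2108,-0.9775)
member 7 (3-5): L=2.4706, (cx,cy)=(0.9726,0.2323)
member 8 (4-5): L=5.9815, (cx,cy)=(0.2117,0.9773)
member 9 (4-6): L=2.3430, (cx,cy)=(1.0000,0.0000)
member 10 (5-6): L=5.9444, (cx,cy)=(0.1812,-0.9835)
solve A·x = −loads:
  F[0-1] = -2319.9020 N (compression)
  F[0-2] = -3296.6362 N (compression)
  F[1-2] = +2209.2743 N (tension)
  F[1-3] = -1011.9113 N (compression)
  F[2-3] = -344.6622 N (compression)
  F[2-4] = +1726.4915 N (tension)
  F[3-4] = -2945.8011 N (compression)
  F[3-5] = -1136.5563 N (compression)
  F[4-5] = +2946.3429 N (tension)
  F[4-6] = +481.8562 N (tension)
  F[5-6] = -2659.5509 N (compression)
  Rx@0 = +3799.4600 N
  Ry@0 = +2264.7546 N
  Ry@6 = +2615.5354 N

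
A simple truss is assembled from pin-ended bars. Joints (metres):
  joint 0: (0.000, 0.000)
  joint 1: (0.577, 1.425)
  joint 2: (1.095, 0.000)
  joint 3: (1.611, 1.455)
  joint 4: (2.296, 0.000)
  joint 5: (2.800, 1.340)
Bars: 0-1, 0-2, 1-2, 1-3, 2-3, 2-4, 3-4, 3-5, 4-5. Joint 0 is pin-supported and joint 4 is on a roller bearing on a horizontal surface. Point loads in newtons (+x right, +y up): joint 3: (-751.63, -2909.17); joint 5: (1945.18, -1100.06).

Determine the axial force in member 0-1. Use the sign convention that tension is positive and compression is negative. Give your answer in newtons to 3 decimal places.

N=6 nodes, M=9 members, R=3 reactions → 2N=12, M+R=12
member 0 (0-1): L=1.5374, (cx,cy)=(0.3753,0.9269)
member 1 (0-2): L=1.0950, (cx,cy)=(1.0000,0.0000)
member 2 (1-2): L=1.5162, (cx,cy)=(0.3416,-0.9398)
member 3 (1-3): L=1.0344, (cx,cy)=(0.9996,0.0290)
member 4 (2-3): L=1.5438, (cx,cy)=(0.3342,0.9425)
member 5 (2-4): L=1.2010, (cx,cy)=(1.0000,0.0000)
member 6 (3-4): L=1.6082, (cx,cy)=(0.4259,-0.9047)
member 7 (3-5): L=1.1945, (cx,cy)=(0.9954,-0.0963)
member 8 (4-5): L=1.4316, (cx,cy)=(0.3520,0.9360)
solve A·x = −loads:
  F[0-1] = +35.0389 N (tension)
  F[0-2] = +1180.3995 N (tension)
  F[1-2] = -33.7943 N (compression)
  F[1-3] = +24.7063 N (tension)
  F[2-3] = +33.6991 N (tension)
  F[2-4] = +1157.5904 N (tension)
  F[3-4] = -3494.6682 N (compression)
  F[3-5] = +2286.7538 N (tension)
  F[4-5] = -940.0934 N (compression)
  Rx@0 = -1193.5500 N
  Ry@0 = -32.4775 N
  Ry@4 = +4041.7075 N

35.039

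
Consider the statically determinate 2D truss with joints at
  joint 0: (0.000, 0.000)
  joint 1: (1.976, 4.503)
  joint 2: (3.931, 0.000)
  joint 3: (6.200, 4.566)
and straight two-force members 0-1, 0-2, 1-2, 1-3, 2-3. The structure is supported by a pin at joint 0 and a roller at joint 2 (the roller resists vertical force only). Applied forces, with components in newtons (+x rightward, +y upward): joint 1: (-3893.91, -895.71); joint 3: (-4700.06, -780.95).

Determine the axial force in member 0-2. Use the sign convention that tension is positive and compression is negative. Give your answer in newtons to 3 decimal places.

-4243.305

N=4 nodes, M=5 members, R=3 reactions → 2N=8, M+R=8
member 0 (0-1): L=4.9175, (cx,cy)=(0.4018,0.9157)
member 1 (0-2): L=3.9310, (cx,cy)=(1.0000,0.0000)
member 2 (1-2): L=4.9091, (cx,cy)=(0.3982,-0.9173)
member 3 (1-3): L=4.2245, (cx,cy)=(0.9999,0.0149)
member 4 (2-3): L=5.0987, (cx,cy)=(0.4450,0.8955)
solve A·x = −loads:
  F[0-1] = -10827.0745 N (compression)
  F[0-2] = -4243.3046 N (compression)
  F[1-2] = +9761.4583 N (tension)
  F[1-3] = -4344.6602 N (compression)
  F[2-3] = -799.7089 N (compression)
  Rx@0 = +8593.9700 N
  Ry@0 = +9914.4971 N
  Ry@2 = -8237.8371 N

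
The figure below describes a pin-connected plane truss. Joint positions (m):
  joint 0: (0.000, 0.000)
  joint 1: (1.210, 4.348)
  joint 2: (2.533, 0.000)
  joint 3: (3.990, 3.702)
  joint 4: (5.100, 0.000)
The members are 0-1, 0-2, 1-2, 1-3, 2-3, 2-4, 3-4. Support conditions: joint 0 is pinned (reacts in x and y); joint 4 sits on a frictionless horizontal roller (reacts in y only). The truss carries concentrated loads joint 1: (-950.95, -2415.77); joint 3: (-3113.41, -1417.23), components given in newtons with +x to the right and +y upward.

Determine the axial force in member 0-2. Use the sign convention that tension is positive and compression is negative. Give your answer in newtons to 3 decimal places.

N=5 nodes, M=7 members, R=3 reactions → 2N=10, M+R=10
member 0 (0-1): L=4.5132, (cx,cy)=(0.2681,0.9634)
member 1 (0-2): L=2.5330, (cx,cy)=(1.0000,0.0000)
member 2 (1-2): L=4.5448, (cx,cy)=(0.2911,-0.9567)
member 3 (1-3): L=2.8541, (cx,cy)=(0.9740,-0.2263)
member 4 (2-3): L=3.9784, (cx,cy)=(0.3662,0.9305)
member 5 (2-4): L=2.5670, (cx,cy)=(1.0000,0.0000)
member 6 (3-4): L=3.8648, (cx,cy)=(0.2872,-0.9579)
solve A·x = −loads:
  F[0-1] = -5420.2027 N (compression)
  F[0-2] = -2611.1986 N (compression)
  F[1-2] = +3287.4528 N (tension)
  F[1-3] = -1498.0685 N (compression)
  F[2-3] = -3379.8992 N (compression)
  F[2-4] = -416.4070 N (compression)
  F[3-4] = +1449.8575 N (tension)
  Rx@0 = +4064.3600 N
  Ry@0 = +5221.7735 N
  Ry@4 = -1388.7735 N

-2611.199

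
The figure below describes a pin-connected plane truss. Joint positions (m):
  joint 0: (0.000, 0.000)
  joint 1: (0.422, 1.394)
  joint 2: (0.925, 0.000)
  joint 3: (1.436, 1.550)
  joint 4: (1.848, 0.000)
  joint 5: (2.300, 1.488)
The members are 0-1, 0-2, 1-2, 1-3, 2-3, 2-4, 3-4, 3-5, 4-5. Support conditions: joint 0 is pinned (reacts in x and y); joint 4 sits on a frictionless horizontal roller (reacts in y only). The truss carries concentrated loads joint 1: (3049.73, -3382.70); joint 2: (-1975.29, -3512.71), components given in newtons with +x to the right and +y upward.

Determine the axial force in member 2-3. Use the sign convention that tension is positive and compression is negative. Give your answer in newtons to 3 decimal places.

5577.920

N=6 nodes, M=9 members, R=3 reactions → 2N=12, M+R=12
member 0 (0-1): L=1.4565, (cx,cy)=(0.2897,0.9571)
member 1 (0-2): L=0.9250, (cx,cy)=(1.0000,0.0000)
member 2 (1-2): L=1.4820, (cx,cy)=(0.3394,-0.9406)
member 3 (1-3): L=1.0259, (cx,cy)=(0.9884,0.1521)
member 4 (2-3): L=1.6321, (cx,cy)=(0.3131,0.9497)
member 5 (2-4): L=0.9230, (cx,cy)=(1.0000,0.0000)
member 6 (3-4): L=1.6038, (cx,cy)=(0.2569,-0.9664)
member 7 (3-5): L=0.8662, (cx,cy)=(0.9974,-0.0716)
member 8 (4-5): L=1.5551, (cx,cy)=(0.2906,0.9568)
solve A·x = −loads:
  F[0-1] = -2156.7096 N (compression)
  F[0-2] = +1699.3263 N (tension)
  F[1-2] = -1897.3844 N (compression)
  F[1-3] = -3066.2763 N (compression)
  F[2-3] = +5577.9204 N (tension)
  F[2-4] = +1284.1673 N (tension)
  F[3-4] = -4998.9694 N (compression)
  F[3-5] = +0.0000 N (tension)
  F[4-5] = -0.0000 N (compression)
  Rx@0 = -1074.4400 N
  Ry@0 = +2064.1980 N
  Ry@4 = +4831.2120 N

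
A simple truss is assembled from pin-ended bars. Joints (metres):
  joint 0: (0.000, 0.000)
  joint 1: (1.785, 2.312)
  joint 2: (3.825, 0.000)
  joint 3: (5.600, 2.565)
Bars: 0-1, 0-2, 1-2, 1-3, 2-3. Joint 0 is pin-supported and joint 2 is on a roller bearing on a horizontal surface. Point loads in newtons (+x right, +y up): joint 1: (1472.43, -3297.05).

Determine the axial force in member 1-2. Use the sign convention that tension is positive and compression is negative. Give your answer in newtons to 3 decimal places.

N=4 nodes, M=5 members, R=3 reactions → 2N=8, M+R=8
member 0 (0-1): L=2.9209, (cx,cy)=(0.6111,0.7915)
member 1 (0-2): L=3.8250, (cx,cy)=(1.0000,0.0000)
member 2 (1-2): L=3.0833, (cx,cy)=(0.6616,-0.7498)
member 3 (1-3): L=3.8234, (cx,cy)=(0.9978,0.0662)
member 4 (2-3): L=3.1193, (cx,cy)=(0.5690,0.8223)
solve A·x = −loads:
  F[0-1] = -1097.1316 N (compression)
  F[0-2] = +2142.9048 N (tension)
  F[1-2] = -3238.8675 N (compression)
  F[1-3] = -0.0000 N (compression)
  F[2-3] = +0.0000 N (tension)
  Rx@0 = -1472.4300 N
  Ry@0 = +868.4245 N
  Ry@2 = +2428.6255 N

-3238.868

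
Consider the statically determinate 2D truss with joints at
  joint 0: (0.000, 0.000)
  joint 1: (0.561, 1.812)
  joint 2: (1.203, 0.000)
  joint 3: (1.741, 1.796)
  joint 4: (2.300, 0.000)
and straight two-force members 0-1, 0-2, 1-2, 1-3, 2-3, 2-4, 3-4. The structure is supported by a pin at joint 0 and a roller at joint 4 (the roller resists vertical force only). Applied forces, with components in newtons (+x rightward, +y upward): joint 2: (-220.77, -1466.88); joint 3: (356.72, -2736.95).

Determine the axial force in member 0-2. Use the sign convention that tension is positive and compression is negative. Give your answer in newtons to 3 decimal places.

N=5 nodes, M=7 members, R=3 reactions → 2N=10, M+R=10
member 0 (0-1): L=1.8969, (cx,cy)=(0.2958,0.9553)
member 1 (0-2): L=1.2030, (cx,cy)=(1.0000,0.0000)
member 2 (1-2): L=1.9224, (cx,cy)=(0.3340,-0.9426)
member 3 (1-3): L=1.1801, (cx,cy)=(0.9999,-0.0136)
member 4 (2-3): L=1.8748, (cx,cy)=(0.2870,0.9579)
member 5 (2-4): L=1.0970, (cx,cy)=(1.0000,0.0000)
member 6 (3-4): L=1.8810, (cx,cy)=(0.2972,-0.9548)
solve A·x = −loads:
  F[0-1] = -1137.1551 N (compression)
  F[0-2] = +472.2664 N (tension)
  F[1-2] = +1162.8751 N (tension)
  F[1-3] = -724.7399 N (compression)
  F[2-3] = +387.0477 N (tension)
  F[2-4] = +970.3275 N (tension)
  F[3-4] = -3265.0618 N (compression)
  Rx@0 = -135.9500 N
  Ry@0 = +1086.2840 N
  Ry@4 = +3117.5460 N

472.266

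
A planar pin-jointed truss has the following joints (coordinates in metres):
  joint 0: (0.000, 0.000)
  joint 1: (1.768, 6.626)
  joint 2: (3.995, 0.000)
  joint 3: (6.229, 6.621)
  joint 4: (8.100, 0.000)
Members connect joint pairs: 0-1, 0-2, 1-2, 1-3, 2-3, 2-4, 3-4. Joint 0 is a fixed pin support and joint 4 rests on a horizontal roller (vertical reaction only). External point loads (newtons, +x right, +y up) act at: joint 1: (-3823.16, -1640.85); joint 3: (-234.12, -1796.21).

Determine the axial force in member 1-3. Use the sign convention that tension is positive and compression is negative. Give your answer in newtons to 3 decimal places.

N=5 nodes, M=7 members, R=3 reactions → 2N=10, M+R=10
member 0 (0-1): L=6.8578, (cx,cy)=(0.2578,0.9662)
member 1 (0-2): L=3.9950, (cx,cy)=(1.0000,0.0000)
member 2 (1-2): L=6.9902, (cx,cy)=(0.3186,-0.9479)
member 3 (1-3): L=4.4610, (cx,cy)=(1.0000,-0.0011)
member 4 (2-3): L=6.9877, (cx,cy)=(0.3197,0.9475)
member 5 (2-4): L=4.1050, (cx,cy)=(1.0000,0.0000)
member 6 (3-4): L=6.8803, (cx,cy)=(0.2719,-0.9623)
solve A·x = −loads:
  F[0-1] = -5191.9186 N (compression)
  F[0-2] = -2718.7626 N (compression)
  F[1-2] = +3559.5223 N (tension)
  F[1-3] = +1350.6251 N (tension)
  F[2-3] = -3560.9341 N (compression)
  F[2-4] = -446.3023 N (compression)
  F[3-4] = +1641.2004 N (tension)
  Rx@0 = +4057.2800 N
  Ry@0 = +5016.4121 N
  Ry@4 = -1579.3521 N

1350.625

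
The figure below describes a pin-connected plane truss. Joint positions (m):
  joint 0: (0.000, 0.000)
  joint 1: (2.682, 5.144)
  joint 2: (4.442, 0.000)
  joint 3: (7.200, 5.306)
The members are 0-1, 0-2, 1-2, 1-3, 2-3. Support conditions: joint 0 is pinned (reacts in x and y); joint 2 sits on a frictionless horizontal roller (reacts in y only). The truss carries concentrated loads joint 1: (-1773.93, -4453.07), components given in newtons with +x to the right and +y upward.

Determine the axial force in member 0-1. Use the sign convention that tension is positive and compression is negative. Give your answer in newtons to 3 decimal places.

-4306.533

N=4 nodes, M=5 members, R=3 reactions → 2N=8, M+R=8
member 0 (0-1): L=5.8012, (cx,cy)=(0.4623,0.8867)
member 1 (0-2): L=4.4420, (cx,cy)=(1.0000,0.0000)
member 2 (1-2): L=5.4368, (cx,cy)=(0.3237,-0.9462)
member 3 (1-3): L=4.5209, (cx,cy)=(0.9994,0.0358)
member 4 (2-3): L=5.9800, (cx,cy)=(0.4612,0.8873)
solve A·x = −loads:
  F[0-1] = -4306.5329 N (compression)
  F[0-2] = +217.0601 N (tension)
  F[1-2] = -670.5131 N (compression)
  F[1-3] = +0.0000 N (tension)
  F[2-3] = +0.0000 N (tension)
  Rx@0 = +1773.9300 N
  Ry@0 = +3818.6626 N
  Ry@2 = +634.4074 N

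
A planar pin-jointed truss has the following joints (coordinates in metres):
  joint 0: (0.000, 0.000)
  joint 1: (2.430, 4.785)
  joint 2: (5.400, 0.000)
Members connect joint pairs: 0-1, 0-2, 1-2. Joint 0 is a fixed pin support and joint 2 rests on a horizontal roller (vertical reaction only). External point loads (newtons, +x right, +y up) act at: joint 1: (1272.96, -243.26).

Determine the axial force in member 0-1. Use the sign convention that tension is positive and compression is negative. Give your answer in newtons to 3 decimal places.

N=3 nodes, M=3 members, R=3 reactions → 2N=6, M+R=6
member 0 (0-1): L=5.3667, (cx,cy)=(0.4528,0.8916)
member 1 (0-2): L=5.4000, (cx,cy)=(1.0000,0.0000)
member 2 (1-2): L=5.6318, (cx,cy)=(0.5274,-0.8496)
solve A·x = −loads:
  F[0-1] = +1115.0456 N (tension)
  F[0-2] = +768.0730 N (tension)
  F[1-2] = -1456.4413 N (compression)
  Rx@0 = -1272.9600 N
  Ry@0 = -994.1910 N
  Ry@2 = +1237.4510 N

1115.046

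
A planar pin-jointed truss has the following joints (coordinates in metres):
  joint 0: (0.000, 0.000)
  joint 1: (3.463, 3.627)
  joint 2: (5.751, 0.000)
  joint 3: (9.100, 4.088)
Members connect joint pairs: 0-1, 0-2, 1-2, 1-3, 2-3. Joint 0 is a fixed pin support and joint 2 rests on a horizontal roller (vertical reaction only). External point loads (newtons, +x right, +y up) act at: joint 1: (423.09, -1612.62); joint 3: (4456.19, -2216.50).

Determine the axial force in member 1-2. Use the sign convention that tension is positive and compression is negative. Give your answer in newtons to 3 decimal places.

-6084.896

N=4 nodes, M=5 members, R=3 reactions → 2N=8, M+R=8
member 0 (0-1): L=5.0147, (cx,cy)=(0.6906,0.7233)
member 1 (0-2): L=5.7510, (cx,cy)=(1.0000,0.0000)
member 2 (1-2): L=4.2884, (cx,cy)=(0.5335,-0.8458)
member 3 (1-3): L=5.6558, (cx,cy)=(0.9967,0.0815)
member 4 (2-3): L=5.2847, (cx,cy)=(0.6337,0.7736)
solve A·x = −loads:
  F[0-1] = +5646.0407 N (tension)
  F[0-2] = +980.3171 N (tension)
  F[1-2] = -6084.8963 N (compression)
  F[1-3] = +6744.8311 N (tension)
  F[2-3] = -3576.0136 N (compression)
  Rx@0 = -4879.2800 N
  Ry@0 = -4083.6091 N
  Ry@2 = +7912.7291 N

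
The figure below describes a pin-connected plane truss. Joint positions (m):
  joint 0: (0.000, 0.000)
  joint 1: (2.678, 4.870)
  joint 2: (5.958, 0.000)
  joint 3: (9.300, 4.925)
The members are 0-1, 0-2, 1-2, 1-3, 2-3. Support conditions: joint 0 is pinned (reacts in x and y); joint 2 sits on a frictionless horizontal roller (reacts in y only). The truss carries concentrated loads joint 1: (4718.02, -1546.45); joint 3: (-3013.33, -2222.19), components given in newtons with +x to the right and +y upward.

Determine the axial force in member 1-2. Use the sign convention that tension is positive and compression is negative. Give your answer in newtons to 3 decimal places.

-4002.473

N=4 nodes, M=5 members, R=3 reactions → 2N=8, M+R=8
member 0 (0-1): L=5.5577, (cx,cy)=(0.4818,0.8763)
member 1 (0-2): L=5.9580, (cx,cy)=(1.0000,0.0000)
member 2 (1-2): L=5.8716, (cx,cy)=(0.5586,-0.8294)
member 3 (1-3): L=6.6222, (cx,cy)=(1.0000,0.0083)
member 4 (2-3): L=5.9519, (cx,cy)=(0.5615,0.8275)
solve A·x = −loads:
  F[0-1] = +2009.3605 N (tension)
  F[0-2] = +736.4803 N (tension)
  F[1-2] = -4002.4727 N (compression)
  F[1-3] = -1513.9840 N (compression)
  F[2-3] = -2670.3178 N (compression)
  Rx@0 = -1704.6900 N
  Ry@0 = -1760.7100 N
  Ry@2 = +5529.3500 N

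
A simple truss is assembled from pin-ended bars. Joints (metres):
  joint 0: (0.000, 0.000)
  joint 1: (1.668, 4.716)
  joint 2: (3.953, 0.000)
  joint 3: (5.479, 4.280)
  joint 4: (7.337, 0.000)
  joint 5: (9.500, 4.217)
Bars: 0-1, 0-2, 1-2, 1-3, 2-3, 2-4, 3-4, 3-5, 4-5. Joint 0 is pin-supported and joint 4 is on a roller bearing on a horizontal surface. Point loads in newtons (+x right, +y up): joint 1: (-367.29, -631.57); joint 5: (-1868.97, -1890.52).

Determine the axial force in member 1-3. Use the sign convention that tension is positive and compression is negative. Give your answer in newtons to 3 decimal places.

N=6 nodes, M=9 members, R=3 reactions → 2N=12, M+R=12
member 0 (0-1): L=5.0023, (cx,cy)=(0.3334,0.9428)
member 1 (0-2): L=3.9530, (cx,cy)=(1.0000,0.0000)
member 2 (1-2): L=5.2404, (cx,cy)=(0.4360,-0.8999)
member 3 (1-3): L=3.8359, (cx,cy)=(0.9935,-0.1137)
member 4 (2-3): L=4.5439, (cx,cy)=(0.3358,0.9419)
member 5 (2-4): L=3.3840, (cx,cy)=(1.0000,0.0000)
member 6 (3-4): L=4.6659, (cx,cy)=(0.3982,-0.9173)
member 7 (3-5): L=4.0215, (cx,cy)=(0.9999,-0.0157)
member 8 (4-5): L=4.7394, (cx,cy)=(0.4564,0.8898)
solve A·x = −loads:
  F[0-1] = -1316.2698 N (compression)
  F[0-2] = -1797.3532 N (compression)
  F[1-2] = +726.5043 N (tension)
  F[1-3] = -390.9314 N (compression)
  F[2-3] = -694.1164 N (compression)
  F[2-4] = -1247.4639 N (compression)
  F[3-4] = +679.5474 N (tension)
  F[3-5] = -892.2173 N (compression)
  F[4-5] = -2140.4134 N (compression)
  Rx@0 = +2236.2600 N
  Ry@0 = +1240.9379 N
  Ry@4 = +1281.1521 N

-390.931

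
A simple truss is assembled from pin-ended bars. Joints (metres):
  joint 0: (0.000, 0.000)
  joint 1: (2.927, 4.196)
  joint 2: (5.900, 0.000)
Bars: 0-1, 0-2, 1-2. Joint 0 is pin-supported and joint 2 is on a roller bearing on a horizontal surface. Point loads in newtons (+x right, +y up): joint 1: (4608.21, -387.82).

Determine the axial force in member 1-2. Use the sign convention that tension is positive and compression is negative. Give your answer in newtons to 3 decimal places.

N=3 nodes, M=3 members, R=3 reactions → 2N=6, M+R=6
member 0 (0-1): L=5.1160, (cx,cy)=(0.5721,0.8202)
member 1 (0-2): L=5.9000, (cx,cy)=(1.0000,0.0000)
member 2 (1-2): L=5.1425, (cx,cy)=(0.5781,-0.8159)
solve A·x = −loads:
  F[0-1] = +3757.6162 N (tension)
  F[0-2] = +2458.3894 N (tension)
  F[1-2] = -4252.3475 N (compression)
  Rx@0 = -4608.2100 N
  Ry@0 = -3081.8746 N
  Ry@2 = +3469.6946 N

-4252.348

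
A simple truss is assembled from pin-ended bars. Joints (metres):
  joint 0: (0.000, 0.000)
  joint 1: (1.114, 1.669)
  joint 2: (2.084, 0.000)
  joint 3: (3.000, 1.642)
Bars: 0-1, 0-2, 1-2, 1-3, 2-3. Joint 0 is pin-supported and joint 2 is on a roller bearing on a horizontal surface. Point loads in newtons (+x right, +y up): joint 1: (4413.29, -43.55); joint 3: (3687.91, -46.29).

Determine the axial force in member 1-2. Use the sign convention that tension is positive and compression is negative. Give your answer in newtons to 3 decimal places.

N=4 nodes, M=5 members, R=3 reactions → 2N=8, M+R=8
member 0 (0-1): L=2.0066, (cx,cy)=(0.5552,0.8317)
member 1 (0-2): L=2.0840, (cx,cy)=(1.0000,0.0000)
member 2 (1-2): L=1.9304, (cx,cy)=(0.5025,-0.8646)
member 3 (1-3): L=1.8862, (cx,cy)=(0.9999,-0.0143)
member 4 (2-3): L=1.8802, (cx,cy)=(0.4872,0.8733)
solve A·x = −loads:
  F[0-1] = +7743.0760 N (tension)
  F[0-2] = +3802.5530 N (tension)
  F[1-2] = -7560.3236 N (compression)
  F[1-3] = +3684.6868 N (tension)
  F[2-3] = +7.3910 N (tension)
  Rx@0 = -8101.2000 N
  Ry@0 = -6440.2531 N
  Ry@2 = +6530.0931 N

-7560.324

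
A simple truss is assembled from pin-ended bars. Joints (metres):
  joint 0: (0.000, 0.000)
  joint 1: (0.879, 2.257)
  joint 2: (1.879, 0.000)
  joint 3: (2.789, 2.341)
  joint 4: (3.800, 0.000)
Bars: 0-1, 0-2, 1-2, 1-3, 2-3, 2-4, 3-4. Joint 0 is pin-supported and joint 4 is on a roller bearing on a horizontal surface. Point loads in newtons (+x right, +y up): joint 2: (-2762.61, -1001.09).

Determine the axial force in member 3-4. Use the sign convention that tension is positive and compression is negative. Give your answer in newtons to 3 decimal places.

-539.202

N=5 nodes, M=7 members, R=3 reactions → 2N=10, M+R=10
member 0 (0-1): L=2.4221, (cx,cy)=(0.3629,0.9318)
member 1 (0-2): L=1.8790, (cx,cy)=(1.0000,0.0000)
member 2 (1-2): L=2.4686, (cx,cy)=(0.4051,-0.9143)
member 3 (1-3): L=1.9118, (cx,cy)=(0.9990,0.0439)
member 4 (2-3): L=2.5116, (cx,cy)=(0.3623,0.9321)
member 5 (2-4): L=1.9210, (cx,cy)=(1.0000,0.0000)
member 6 (3-4): L=2.5500, (cx,cy)=(0.3965,-0.9180)
solve A·x = −loads:
  F[0-1] = -543.1026 N (compression)
  F[0-2] = -2565.5156 N (compression)
  F[1-2] = +533.6472 N (tension)
  F[1-3] = -413.6667 N (compression)
  F[2-3] = +550.5970 N (tension)
  F[2-4] = +213.7795 N (tension)
  F[3-4] = -539.2024 N (compression)
  Rx@0 = +2762.6100 N
  Ry@0 = +506.0773 N
  Ry@4 = +495.0127 N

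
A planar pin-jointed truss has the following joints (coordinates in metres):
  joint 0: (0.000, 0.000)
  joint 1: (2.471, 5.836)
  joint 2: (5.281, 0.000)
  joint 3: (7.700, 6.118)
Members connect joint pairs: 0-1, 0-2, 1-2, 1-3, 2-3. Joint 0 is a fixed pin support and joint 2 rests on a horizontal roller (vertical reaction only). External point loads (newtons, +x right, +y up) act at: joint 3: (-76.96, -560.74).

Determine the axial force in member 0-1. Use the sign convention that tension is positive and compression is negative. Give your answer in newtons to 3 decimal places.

182.106

N=4 nodes, M=5 members, R=3 reactions → 2N=8, M+R=8
member 0 (0-1): L=6.3376, (cx,cy)=(0.3899,0.9209)
member 1 (0-2): L=5.2810, (cx,cy)=(1.0000,0.0000)
member 2 (1-2): L=6.4773, (cx,cy)=(0.4338,-0.9010)
member 3 (1-3): L=5.2366, (cx,cy)=(0.9985,0.0539)
member 4 (2-3): L=6.5789, (cx,cy)=(0.3677,0.9299)
solve A·x = −loads:
  F[0-1] = +182.1055 N (tension)
  F[0-2] = -147.9625 N (compression)
  F[1-2] = -177.2668 N (compression)
  F[1-3] = +148.1201 N (tension)
  F[2-3] = -611.5577 N (compression)
  Rx@0 = +76.9600 N
  Ry@0 = -167.6934 N
  Ry@2 = +728.4334 N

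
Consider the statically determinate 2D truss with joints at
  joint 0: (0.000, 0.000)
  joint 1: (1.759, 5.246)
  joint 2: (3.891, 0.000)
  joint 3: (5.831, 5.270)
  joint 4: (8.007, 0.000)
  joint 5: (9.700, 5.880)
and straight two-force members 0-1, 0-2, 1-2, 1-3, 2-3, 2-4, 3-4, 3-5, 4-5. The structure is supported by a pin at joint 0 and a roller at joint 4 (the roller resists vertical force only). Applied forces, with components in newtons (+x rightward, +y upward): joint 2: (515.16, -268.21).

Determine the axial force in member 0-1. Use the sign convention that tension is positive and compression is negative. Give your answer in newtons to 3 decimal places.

N=6 nodes, M=9 members, R=3 reactions → 2N=12, M+R=12
member 0 (0-1): L=5.5330, (cx,cy)=(0.3179,0.9481)
member 1 (0-2): L=3.8910, (cx,cy)=(1.0000,0.0000)
member 2 (1-2): L=5.6627, (cx,cy)=(0.3765,-0.9264)
member 3 (1-3): L=4.0721, (cx,cy)=(1.0000,0.0059)
member 4 (2-3): L=5.6157, (cx,cy)=(0.3455,0.9384)
member 5 (2-4): L=4.1160, (cx,cy)=(1.0000,0.0000)
member 6 (3-4): L=5.7016, (cx,cy)=(0.3816,-0.9243)
member 7 (3-5): L=3.9168, (cx,cy)=(0.9878,0.1557)
member 8 (4-5): L=6.1189, (cx,cy)=(0.2767,0.9610)
solve A·x = −loads:
  F[0-1] = -145.4174 N (compression)
  F[0-2] = +561.3894 N (tension)
  F[1-2] = +148.1754 N (tension)
  F[1-3] = -102.0192 N (compression)
  F[2-3] = +139.5280 N (tension)
  F[2-4] = +53.8164 N (tension)
  F[3-4] = -141.0100 N (compression)
  F[3-5] = +0.0000 N (tension)
  F[4-5] = +0.0000 N (tension)
  Rx@0 = -515.1600 N
  Ry@0 = +137.8734 N
  Ry@4 = +130.3366 N

-145.417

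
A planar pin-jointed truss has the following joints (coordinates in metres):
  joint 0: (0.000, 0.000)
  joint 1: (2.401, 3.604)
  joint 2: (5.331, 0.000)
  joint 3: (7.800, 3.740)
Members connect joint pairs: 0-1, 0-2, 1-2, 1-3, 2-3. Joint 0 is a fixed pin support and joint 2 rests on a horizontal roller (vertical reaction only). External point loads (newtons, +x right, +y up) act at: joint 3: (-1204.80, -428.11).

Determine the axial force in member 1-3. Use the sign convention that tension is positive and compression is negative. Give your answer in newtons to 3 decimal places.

-938.071

N=4 nodes, M=5 members, R=3 reactions → 2N=8, M+R=8
member 0 (0-1): L=4.3305, (cx,cy)=(0.5544,0.8322)
member 1 (0-2): L=5.3310, (cx,cy)=(1.0000,0.0000)
member 2 (1-2): L=4.6448, (cx,cy)=(0.6308,-0.7759)
member 3 (1-3): L=5.4007, (cx,cy)=(0.9997,0.0252)
member 4 (2-3): L=4.4815, (cx,cy)=(0.5509,0.8345)
solve A·x = −loads:
  F[0-1] = -777.3843 N (compression)
  F[0-2] = -773.7919 N (compression)
  F[1-2] = +803.3442 N (tension)
  F[1-3] = -938.0707 N (compression)
  F[2-3] = -484.6788 N (compression)
  Rx@0 = +1204.8000 N
  Ry@0 = +646.9609 N
  Ry@2 = -218.8509 N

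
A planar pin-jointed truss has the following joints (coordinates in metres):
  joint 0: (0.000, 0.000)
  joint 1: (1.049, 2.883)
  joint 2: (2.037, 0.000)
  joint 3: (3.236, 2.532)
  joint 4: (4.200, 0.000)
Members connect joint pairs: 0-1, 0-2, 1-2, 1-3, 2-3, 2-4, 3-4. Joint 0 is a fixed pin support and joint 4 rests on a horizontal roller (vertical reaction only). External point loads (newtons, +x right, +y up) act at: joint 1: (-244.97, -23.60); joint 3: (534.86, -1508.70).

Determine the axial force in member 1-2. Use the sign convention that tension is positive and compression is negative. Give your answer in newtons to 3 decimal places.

N=5 nodes, M=7 members, R=3 reactions → 2N=10, M+R=10
member 0 (0-1): L=3.0679, (cx,cy)=(0.3419,0.9397)
member 1 (0-2): L=2.0370, (cx,cy)=(1.0000,0.0000)
member 2 (1-2): L=3.0476, (cx,cy)=(0.3242,-0.9460)
member 3 (1-3): L=2.2150, (cx,cy)=(0.9874,-0.1585)
member 4 (2-3): L=2.8015, (cx,cy)=(0.4280,0.9038)
member 5 (2-4): L=2.1630, (cx,cy)=(1.0000,0.0000)
member 6 (3-4): L=2.7093, (cx,cy)=(0.3558,-0.9346)
solve A·x = −loads:
  F[0-1] = -223.1483 N (compression)
  F[0-2] = +366.1903 N (tension)
  F[1-2] = +177.8913 N (tension)
  F[1-3] = +112.4196 N (tension)
  F[2-3] = -186.1981 N (compression)
  F[2-4] = +503.5497 N (tension)
  F[3-4] = -1415.2163 N (compression)
  Rx@0 = -289.8900 N
  Ry@0 = +209.6984 N
  Ry@4 = +1322.6016 N

177.891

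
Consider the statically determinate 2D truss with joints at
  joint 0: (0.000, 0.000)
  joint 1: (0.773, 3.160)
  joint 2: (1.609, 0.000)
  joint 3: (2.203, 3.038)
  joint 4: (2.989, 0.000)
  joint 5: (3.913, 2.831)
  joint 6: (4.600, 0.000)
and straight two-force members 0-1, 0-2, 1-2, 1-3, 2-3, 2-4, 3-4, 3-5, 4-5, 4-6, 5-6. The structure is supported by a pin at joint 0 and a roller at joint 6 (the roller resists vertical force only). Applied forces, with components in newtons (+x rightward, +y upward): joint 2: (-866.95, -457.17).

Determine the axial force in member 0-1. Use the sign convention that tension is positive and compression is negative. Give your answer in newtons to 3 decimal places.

-306.025

N=7 nodes, M=11 members, R=3 reactions → 2N=14, M+R=14
member 0 (0-1): L=3.2532, (cx,cy)=(0.2376,0.9714)
member 1 (0-2): L=1.6090, (cx,cy)=(1.0000,0.0000)
member 2 (1-2): L=3.2687, (cx,cy)=(0.2558,-0.9667)
member 3 (1-3): L=1.4352, (cx,cy)=(0.9964,-0.0850)
member 4 (2-3): L=3.0955, (cx,cy)=(0.1919,0.9814)
member 5 (2-4): L=1.3800, (cx,cy)=(1.0000,0.0000)
member 6 (3-4): L=3.1380, (cx,cy)=(0.2505,-0.9681)
member 7 (3-5): L=1.7225, (cx,cy)=(0.9928,-0.1202)
member 8 (4-5): L=2.9780, (cx,cy)=(0.3103,0.9506)
member 9 (4-6): L=1.6110, (cx,cy)=(1.0000,0.0000)
member 10 (5-6): L=2.9132, (cx,cy)=(0.2358,-0.9718)
solve A·x = −loads:
  F[0-1] = -306.0245 N (compression)
  F[0-2] = -794.2342 N (compression)
  F[1-2] = +321.1524 N (tension)
  F[1-3] = -155.4156 N (compression)
  F[2-3] = +149.4767 N (tension)
  F[2-4] = +126.1700 N (tension)
  F[3-4] = -154.2296 N (compression)
  F[3-5] = -88.1783 N (compression)
  F[4-5] = +157.0651 N (tension)
  F[4-6] = +38.8055 N (tension)
  F[5-6] = -164.5512 N (compression)
  Rx@0 = +866.9500 N
  Ry@0 = +297.2599 N
  Ry@6 = +159.9101 N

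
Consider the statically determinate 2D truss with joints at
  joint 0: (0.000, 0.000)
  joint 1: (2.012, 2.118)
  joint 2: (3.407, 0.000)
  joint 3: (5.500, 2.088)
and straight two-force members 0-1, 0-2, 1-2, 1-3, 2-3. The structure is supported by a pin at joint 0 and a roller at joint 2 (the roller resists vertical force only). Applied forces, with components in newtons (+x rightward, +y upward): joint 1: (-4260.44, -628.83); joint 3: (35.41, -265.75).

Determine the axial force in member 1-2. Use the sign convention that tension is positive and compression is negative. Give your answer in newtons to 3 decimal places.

2502.199

N=4 nodes, M=5 members, R=3 reactions → 2N=8, M+R=8
member 0 (0-1): L=2.9213, (cx,cy)=(0.6887,0.7250)
member 1 (0-2): L=3.4070, (cx,cy)=(1.0000,0.0000)
member 2 (1-2): L=2.5361, (cx,cy)=(0.5501,-0.8351)
member 3 (1-3): L=3.4881, (cx,cy)=(1.0000,-0.0086)
member 4 (2-3): L=2.9564, (cx,cy)=(0.7080,0.7063)
solve A·x = −loads:
  F[0-1] = -3753.1118 N (compression)
  F[0-2] = -1640.1438 N (compression)
  F[1-2] = +2502.1994 N (tension)
  F[1-3] = +299.2277 N (tension)
  F[2-3] = -372.6336 N (compression)
  Rx@0 = +4225.0300 N
  Ry@0 = +2721.0681 N
  Ry@2 = -1826.4881 N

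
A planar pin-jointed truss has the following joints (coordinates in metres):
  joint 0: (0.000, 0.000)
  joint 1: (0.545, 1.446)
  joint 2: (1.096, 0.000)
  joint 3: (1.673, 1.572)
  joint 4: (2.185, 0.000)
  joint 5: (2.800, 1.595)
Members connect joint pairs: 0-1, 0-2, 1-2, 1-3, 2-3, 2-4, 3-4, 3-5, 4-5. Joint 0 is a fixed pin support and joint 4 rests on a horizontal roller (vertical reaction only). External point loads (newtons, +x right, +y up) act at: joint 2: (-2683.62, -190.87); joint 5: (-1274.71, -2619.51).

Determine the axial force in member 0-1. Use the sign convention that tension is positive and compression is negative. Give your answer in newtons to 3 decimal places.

-308.139

N=6 nodes, M=9 members, R=3 reactions → 2N=12, M+R=12
member 0 (0-1): L=1.5453, (cx,cy)=(0.3527,0.9357)
member 1 (0-2): L=1.0960, (cx,cy)=(1.0000,0.0000)
member 2 (1-2): L=1.5474, (cx,cy)=(0.3561,-0.9345)
member 3 (1-3): L=1.1350, (cx,cy)=(0.9938,0.1110)
member 4 (2-3): L=1.6745, (cx,cy)=(0.3446,0.9388)
member 5 (2-4): L=1.0890, (cx,cy)=(1.0000,0.0000)
member 6 (3-4): L=1.6533, (cx,cy)=(0.3097,-0.9508)
member 7 (3-5): L=1.1272, (cx,cy)=(0.9998,0.0204)
member 8 (4-5): L=1.7095, (cx,cy)=(0.3598,0.9330)
solve A·x = −loads:
  F[0-1] = -308.1394 N (compression)
  F[0-2] = -3849.6544 N (compression)
  F[1-2] = +283.5055 N (tension)
  F[1-3] = -210.9288 N (compression)
  F[2-3] = -78.8845 N (compression)
  F[2-4] = -1037.9037 N (compression)
  F[3-4] = +96.7828 N (tension)
  F[3-5] = -266.8343 N (compression)
  F[4-5] = -2801.6538 N (compression)
  Rx@0 = +3958.3300 N
  Ry@0 = +288.3392 N
  Ry@4 = +2522.0408 N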